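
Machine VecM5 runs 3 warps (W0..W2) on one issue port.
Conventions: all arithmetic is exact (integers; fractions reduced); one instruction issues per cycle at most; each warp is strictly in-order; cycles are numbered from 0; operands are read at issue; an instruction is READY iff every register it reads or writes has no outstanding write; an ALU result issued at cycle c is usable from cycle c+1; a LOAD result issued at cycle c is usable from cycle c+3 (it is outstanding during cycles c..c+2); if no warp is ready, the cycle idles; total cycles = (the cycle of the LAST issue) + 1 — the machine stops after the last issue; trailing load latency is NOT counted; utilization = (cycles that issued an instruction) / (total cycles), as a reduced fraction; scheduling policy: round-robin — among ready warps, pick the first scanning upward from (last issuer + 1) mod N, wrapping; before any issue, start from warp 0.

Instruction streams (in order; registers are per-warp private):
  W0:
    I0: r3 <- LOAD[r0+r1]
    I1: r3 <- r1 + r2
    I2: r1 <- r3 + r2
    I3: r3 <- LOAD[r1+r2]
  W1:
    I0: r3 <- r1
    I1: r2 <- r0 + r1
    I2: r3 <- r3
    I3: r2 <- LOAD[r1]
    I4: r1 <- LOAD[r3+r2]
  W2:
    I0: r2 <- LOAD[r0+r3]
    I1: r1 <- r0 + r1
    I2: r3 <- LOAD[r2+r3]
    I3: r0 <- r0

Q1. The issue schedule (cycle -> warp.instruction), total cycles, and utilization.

cycle 0: W0.I0
cycle 1: W1.I0
cycle 2: W2.I0
cycle 3: W0.I1
cycle 4: W1.I1
cycle 5: W2.I1
cycle 6: W0.I2
cycle 7: W1.I2
cycle 8: W2.I2
cycle 9: W0.I3
cycle 10: W1.I3
cycle 11: W2.I3
cycle 12: idle
cycle 13: W1.I4

Answer: 14 cycles, utilization 13/14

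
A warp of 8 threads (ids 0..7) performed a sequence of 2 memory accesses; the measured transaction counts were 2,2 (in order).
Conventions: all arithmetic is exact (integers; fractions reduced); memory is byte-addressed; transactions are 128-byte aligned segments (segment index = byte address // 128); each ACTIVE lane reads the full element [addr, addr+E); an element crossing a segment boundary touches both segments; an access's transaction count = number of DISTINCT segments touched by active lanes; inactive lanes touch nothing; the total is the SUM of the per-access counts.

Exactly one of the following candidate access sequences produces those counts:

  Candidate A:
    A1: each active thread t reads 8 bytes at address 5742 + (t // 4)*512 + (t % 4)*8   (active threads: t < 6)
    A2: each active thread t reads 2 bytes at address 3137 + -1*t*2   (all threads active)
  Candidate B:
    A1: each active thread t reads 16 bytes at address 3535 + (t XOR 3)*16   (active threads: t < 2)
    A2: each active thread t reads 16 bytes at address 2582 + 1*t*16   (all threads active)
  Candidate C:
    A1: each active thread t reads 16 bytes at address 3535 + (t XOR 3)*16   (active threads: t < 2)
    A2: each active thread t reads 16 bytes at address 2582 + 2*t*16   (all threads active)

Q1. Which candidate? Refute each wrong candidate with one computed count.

A: A1 gives 3 transactions, not 2
C: A2 gives 3 transactions, not 2
B: all counts match (2,2)

Answer: B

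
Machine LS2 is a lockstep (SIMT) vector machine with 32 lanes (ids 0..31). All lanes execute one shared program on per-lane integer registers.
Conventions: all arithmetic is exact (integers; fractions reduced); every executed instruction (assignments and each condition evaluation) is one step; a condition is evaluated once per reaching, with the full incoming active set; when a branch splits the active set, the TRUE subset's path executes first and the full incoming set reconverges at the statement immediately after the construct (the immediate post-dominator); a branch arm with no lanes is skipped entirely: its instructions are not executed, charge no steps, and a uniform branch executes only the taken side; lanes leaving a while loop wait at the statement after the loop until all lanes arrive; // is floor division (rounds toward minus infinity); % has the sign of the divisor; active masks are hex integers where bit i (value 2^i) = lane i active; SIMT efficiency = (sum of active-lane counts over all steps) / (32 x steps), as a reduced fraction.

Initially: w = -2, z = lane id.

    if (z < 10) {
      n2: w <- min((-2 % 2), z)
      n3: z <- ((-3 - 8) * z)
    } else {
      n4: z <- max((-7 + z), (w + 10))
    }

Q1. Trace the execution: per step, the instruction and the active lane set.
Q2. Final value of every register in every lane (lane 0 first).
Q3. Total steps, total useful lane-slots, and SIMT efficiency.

step 0: eval (z < 10)                0xffffffff
step 1: w <- min((-2 % 2), z)        0x000003ff
step 2: z <- ((-3 - 8) * z)          0x000003ff
step 3: z <- max((-7 + z), (w + 10)) 0xfffffc00

Answer: 4 steps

w: 0,0,0,0,0,0,0,0,0,0,-2,-2,-2,-2,-2,-2,-2,-2,-2,-2,-2,-2,-2,-2,-2,-2,-2,-2,-2,-2,-2,-2
z: 0,-11,-22,-33,-44,-55,-66,-77,-88,-99,8,8,8,8,8,8,9,10,11,12,13,14,15,16,17,18,19,20,21,22,23,24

steps = 4; useful = 74; efficiency = 74/128 = 37/64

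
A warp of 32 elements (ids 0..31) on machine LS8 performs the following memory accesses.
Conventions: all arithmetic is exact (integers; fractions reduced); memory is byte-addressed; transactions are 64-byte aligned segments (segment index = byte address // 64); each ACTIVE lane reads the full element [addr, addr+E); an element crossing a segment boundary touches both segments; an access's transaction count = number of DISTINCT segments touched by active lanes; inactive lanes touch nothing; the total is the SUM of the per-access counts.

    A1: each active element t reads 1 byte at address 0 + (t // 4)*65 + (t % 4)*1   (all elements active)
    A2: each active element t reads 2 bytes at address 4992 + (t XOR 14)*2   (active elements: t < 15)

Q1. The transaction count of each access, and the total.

A1: 8 transactions
A2: 1 transaction

Answer: 8,1; total 9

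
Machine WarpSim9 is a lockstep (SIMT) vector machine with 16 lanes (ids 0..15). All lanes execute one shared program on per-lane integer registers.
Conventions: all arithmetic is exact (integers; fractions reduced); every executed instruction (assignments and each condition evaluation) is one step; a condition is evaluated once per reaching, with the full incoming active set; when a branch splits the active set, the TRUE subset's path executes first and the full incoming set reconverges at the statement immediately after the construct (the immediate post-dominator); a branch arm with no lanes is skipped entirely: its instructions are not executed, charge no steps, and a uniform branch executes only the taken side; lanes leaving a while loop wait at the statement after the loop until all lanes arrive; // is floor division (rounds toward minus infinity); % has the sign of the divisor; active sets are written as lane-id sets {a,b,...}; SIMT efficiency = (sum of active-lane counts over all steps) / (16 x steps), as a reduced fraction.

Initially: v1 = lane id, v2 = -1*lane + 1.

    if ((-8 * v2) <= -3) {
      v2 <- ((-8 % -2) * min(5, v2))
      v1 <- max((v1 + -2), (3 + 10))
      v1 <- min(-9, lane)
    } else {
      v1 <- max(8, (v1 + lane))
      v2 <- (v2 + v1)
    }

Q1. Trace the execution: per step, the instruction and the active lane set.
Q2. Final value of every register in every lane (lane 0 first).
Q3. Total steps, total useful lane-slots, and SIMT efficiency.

step 0: eval ((-8 * v2) <= -3)       {0,1,2,3,4,5,6,7,8,9,10,11,12,13,14,15}
step 1: v2 <- ((-8 % -2) * min(5, v2)) {0}
step 2: v1 <- max((v1 + -2), (3 + 10)) {0}
step 3: v1 <- min(-9, lane)          {0}
step 4: v1 <- max(8, (v1 + lane))    {1,2,3,4,5,6,7,8,9,10,11,12,13,14,15}
step 5: v2 <- (v2 + v1)              {1,2,3,4,5,6,7,8,9,10,11,12,13,14,15}

Answer: 6 steps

v1: -9,8,8,8,8,10,12,14,16,18,20,22,24,26,28,30
v2: 0,8,7,6,5,6,7,8,9,10,11,12,13,14,15,16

steps = 6; useful = 49; efficiency = 49/96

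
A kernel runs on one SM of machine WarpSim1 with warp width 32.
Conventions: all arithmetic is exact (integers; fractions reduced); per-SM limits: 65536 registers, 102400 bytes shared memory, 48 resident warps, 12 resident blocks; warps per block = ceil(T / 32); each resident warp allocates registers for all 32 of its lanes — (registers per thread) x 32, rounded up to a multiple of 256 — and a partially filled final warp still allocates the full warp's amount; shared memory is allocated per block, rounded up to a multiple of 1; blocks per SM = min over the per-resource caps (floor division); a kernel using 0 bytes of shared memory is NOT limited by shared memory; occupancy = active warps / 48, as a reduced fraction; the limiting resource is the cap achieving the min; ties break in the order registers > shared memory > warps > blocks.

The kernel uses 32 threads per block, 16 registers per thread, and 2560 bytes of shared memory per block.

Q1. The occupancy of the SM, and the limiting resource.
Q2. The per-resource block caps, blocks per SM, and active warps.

Answer: occupancy 1/4, limited by blocks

registers: 128 blocks
shared memory: 40 blocks
warps: 48 blocks
blocks: 12 blocks

Answer: 12 blocks, 12 active warps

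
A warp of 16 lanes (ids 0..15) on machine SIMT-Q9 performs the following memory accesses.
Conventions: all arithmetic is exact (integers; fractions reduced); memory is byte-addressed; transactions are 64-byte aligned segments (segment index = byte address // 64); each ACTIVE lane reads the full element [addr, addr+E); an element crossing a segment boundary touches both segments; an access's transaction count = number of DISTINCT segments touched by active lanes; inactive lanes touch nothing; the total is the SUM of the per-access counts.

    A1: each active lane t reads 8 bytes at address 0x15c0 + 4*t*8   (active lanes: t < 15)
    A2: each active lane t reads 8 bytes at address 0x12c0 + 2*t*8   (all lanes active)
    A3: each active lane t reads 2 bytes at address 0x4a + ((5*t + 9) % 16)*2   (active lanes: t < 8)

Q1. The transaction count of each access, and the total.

A1: 8 transactions
A2: 4 transactions
A3: 1 transaction

Answer: 8,4,1; total 13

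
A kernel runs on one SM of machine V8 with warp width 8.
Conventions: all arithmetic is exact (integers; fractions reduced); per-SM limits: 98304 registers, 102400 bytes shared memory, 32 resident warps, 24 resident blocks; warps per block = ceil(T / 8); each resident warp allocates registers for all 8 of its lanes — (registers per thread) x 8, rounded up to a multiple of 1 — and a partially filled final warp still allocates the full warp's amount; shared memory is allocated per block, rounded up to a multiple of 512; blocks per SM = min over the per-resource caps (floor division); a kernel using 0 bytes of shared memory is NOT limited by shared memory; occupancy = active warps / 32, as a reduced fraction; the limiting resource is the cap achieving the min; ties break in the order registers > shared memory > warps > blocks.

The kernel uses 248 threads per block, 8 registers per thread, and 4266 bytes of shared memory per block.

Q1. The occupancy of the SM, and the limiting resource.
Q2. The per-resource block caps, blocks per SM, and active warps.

Answer: occupancy 31/32, limited by warps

registers: 49 blocks
shared memory: 22 blocks
warps: 1 block
blocks: 24 blocks

Answer: 1 block, 31 active warps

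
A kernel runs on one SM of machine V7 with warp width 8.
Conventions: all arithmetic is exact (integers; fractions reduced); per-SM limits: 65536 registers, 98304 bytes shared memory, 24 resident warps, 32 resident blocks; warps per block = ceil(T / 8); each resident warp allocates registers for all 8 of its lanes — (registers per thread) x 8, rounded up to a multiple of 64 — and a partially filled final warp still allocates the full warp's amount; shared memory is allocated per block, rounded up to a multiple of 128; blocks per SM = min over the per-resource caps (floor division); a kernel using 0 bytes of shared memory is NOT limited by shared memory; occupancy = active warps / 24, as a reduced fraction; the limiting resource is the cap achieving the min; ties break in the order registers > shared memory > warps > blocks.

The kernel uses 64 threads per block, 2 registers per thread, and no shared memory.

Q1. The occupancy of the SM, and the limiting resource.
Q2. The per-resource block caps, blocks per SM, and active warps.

Answer: occupancy 1, limited by warps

registers: 128 blocks
shared memory: no limit (kernel uses none)
warps: 3 blocks
blocks: 32 blocks

Answer: 3 blocks, 24 active warps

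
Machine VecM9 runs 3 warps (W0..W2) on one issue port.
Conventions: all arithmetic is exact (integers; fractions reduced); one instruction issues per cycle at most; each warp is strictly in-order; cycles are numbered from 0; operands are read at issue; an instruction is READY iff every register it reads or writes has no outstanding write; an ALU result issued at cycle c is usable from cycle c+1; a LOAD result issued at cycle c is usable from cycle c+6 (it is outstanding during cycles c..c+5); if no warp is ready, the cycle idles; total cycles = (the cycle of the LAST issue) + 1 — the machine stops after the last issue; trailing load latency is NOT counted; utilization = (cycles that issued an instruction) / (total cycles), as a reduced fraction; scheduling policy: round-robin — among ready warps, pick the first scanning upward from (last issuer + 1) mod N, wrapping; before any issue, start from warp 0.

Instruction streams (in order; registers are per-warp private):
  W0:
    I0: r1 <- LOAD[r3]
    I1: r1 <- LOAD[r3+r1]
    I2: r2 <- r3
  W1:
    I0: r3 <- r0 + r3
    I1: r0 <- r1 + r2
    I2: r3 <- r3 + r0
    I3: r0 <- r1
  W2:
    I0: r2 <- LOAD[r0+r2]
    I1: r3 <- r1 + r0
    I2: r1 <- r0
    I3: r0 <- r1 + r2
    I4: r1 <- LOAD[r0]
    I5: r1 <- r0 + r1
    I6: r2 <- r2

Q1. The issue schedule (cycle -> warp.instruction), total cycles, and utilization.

cycle 0: W0.I0
cycle 1: W1.I0
cycle 2: W2.I0
cycle 3: W1.I1
cycle 4: W2.I1
cycle 5: W1.I2
cycle 6: W2.I2
cycle 7: W0.I1
cycle 8: W1.I3
cycle 9: W2.I3
cycle 10: W0.I2
cycle 11: W2.I4
cycle 12: idle
cycle 13: idle
cycle 14: idle
cycle 15: idle
cycle 16: idle
cycle 17: W2.I5
cycle 18: W2.I6

Answer: 19 cycles, utilization 14/19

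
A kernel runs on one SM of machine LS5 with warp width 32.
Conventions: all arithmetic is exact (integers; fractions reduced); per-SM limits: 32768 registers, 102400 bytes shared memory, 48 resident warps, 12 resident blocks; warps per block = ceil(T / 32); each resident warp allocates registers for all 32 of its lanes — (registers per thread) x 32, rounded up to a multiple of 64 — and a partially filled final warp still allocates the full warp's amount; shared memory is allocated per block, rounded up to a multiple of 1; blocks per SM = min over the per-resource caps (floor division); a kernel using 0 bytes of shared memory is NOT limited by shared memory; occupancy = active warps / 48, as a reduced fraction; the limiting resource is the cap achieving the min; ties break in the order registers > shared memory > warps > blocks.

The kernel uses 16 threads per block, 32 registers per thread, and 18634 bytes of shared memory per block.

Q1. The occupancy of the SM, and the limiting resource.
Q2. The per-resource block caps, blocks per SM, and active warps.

Answer: occupancy 5/48, limited by shared memory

registers: 32 blocks
shared memory: 5 blocks
warps: 48 blocks
blocks: 12 blocks

Answer: 5 blocks, 5 active warps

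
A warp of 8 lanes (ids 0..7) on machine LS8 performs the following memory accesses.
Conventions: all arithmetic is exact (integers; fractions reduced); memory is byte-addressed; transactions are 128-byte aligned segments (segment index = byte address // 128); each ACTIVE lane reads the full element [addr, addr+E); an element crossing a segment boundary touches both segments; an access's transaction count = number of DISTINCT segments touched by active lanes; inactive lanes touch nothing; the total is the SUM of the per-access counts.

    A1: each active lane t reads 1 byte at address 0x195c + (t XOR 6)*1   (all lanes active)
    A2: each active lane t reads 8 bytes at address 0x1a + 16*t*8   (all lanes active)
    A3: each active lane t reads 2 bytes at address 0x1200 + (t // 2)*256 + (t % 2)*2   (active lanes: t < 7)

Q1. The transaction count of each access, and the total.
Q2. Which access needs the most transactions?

A1: 1 transaction
A2: 8 transactions
A3: 4 transactions

Answer: 1,8,4; total 13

Answer: A2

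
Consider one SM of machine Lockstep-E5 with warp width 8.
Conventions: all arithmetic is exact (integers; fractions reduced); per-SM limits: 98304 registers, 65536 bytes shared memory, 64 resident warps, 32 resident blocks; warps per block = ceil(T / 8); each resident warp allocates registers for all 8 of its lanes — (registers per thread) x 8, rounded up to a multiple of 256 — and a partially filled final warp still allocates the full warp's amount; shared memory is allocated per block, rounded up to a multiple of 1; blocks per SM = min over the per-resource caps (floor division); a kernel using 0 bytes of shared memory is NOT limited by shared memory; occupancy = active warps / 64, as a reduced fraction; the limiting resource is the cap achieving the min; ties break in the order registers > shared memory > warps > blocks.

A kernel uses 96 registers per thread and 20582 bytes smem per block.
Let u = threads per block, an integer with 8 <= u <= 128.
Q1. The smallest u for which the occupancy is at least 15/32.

Answer: u = 73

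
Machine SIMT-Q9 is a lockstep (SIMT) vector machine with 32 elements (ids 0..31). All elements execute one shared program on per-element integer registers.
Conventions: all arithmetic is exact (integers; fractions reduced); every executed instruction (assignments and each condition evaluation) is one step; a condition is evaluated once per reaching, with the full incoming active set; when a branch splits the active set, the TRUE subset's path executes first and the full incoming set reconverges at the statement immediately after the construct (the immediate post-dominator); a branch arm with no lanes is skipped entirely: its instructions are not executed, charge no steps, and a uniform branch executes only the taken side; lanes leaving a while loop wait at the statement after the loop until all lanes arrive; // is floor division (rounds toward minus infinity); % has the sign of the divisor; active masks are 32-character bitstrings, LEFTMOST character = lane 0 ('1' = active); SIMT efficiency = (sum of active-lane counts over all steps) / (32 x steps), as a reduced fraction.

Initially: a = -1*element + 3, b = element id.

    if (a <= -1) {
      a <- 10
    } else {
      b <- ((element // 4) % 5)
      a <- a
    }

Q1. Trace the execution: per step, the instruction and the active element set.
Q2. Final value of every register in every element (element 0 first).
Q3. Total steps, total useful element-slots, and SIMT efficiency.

step 0: eval (a <= -1)               11111111111111111111111111111111
step 1: a <- 10                      00001111111111111111111111111111
step 2: b <- ((element // 4) % 5)    11110000000000000000000000000000
step 3: a <- a                       11110000000000000000000000000000

Answer: 4 steps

a: 3,2,1,0,10,10,10,10,10,10,10,10,10,10,10,10,10,10,10,10,10,10,10,10,10,10,10,10,10,10,10,10
b: 0,0,0,0,4,5,6,7,8,9,10,11,12,13,14,15,16,17,18,19,20,21,22,23,24,25,26,27,28,29,30,31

steps = 4; useful = 68; efficiency = 68/128 = 17/32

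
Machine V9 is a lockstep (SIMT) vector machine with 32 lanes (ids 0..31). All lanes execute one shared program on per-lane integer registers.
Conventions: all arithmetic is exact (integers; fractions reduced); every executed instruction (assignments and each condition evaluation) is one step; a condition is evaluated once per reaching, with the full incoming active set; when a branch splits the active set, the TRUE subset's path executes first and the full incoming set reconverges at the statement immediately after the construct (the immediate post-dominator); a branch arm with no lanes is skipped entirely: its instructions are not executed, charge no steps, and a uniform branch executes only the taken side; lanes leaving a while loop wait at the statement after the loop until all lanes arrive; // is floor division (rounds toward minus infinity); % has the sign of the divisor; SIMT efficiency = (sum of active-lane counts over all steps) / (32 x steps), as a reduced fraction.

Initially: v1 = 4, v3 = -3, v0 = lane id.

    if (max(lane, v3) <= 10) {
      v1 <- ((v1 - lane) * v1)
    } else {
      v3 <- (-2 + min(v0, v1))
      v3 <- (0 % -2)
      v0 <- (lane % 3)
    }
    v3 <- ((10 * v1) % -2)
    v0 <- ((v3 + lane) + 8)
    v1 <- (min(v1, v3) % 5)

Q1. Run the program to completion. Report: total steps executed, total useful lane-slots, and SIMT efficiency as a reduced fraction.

Answer: 8 steps, 202 useful, 101/128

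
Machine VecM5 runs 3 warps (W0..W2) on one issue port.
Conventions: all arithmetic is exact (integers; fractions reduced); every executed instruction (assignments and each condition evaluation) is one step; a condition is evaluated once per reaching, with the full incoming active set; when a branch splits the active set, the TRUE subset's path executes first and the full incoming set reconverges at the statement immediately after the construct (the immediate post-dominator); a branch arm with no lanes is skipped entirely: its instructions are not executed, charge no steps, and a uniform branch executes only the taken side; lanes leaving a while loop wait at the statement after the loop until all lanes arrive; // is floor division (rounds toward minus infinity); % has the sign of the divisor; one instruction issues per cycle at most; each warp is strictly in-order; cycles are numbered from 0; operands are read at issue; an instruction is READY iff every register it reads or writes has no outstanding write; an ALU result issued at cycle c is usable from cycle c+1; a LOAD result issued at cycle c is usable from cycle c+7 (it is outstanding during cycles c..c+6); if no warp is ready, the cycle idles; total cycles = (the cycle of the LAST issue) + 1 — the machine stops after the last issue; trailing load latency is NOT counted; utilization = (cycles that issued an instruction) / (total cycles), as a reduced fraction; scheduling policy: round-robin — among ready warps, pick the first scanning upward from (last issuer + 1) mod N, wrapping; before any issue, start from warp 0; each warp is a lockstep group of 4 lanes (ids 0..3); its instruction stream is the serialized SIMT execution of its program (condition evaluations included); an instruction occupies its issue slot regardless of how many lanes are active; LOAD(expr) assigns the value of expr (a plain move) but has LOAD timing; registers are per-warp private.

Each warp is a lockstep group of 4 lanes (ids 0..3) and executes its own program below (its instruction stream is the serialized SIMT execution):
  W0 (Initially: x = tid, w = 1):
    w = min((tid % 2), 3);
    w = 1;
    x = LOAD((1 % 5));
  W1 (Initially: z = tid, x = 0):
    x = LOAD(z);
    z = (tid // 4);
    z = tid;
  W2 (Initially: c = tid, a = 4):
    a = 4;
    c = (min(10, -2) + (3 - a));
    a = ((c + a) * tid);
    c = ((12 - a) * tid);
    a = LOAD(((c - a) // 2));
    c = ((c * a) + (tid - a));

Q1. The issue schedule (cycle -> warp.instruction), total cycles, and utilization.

cycle 0: W0.I0
cycle 1: W1.I0
cycle 2: W2.I0
cycle 3: W0.I1
cycle 4: W1.I1
cycle 5: W2.I1
cycle 6: W0.I2
cycle 7: W1.I2
cycle 8: W2.I2
cycle 9: W2.I3
cycle 10: W2.I4
cycle 11: idle
cycle 12: idle
cycle 13: idle
cycle 14: idle
cycle 15: idle
cycle 16: idle
cycle 17: W2.I5

Answer: 18 cycles, utilization 2/3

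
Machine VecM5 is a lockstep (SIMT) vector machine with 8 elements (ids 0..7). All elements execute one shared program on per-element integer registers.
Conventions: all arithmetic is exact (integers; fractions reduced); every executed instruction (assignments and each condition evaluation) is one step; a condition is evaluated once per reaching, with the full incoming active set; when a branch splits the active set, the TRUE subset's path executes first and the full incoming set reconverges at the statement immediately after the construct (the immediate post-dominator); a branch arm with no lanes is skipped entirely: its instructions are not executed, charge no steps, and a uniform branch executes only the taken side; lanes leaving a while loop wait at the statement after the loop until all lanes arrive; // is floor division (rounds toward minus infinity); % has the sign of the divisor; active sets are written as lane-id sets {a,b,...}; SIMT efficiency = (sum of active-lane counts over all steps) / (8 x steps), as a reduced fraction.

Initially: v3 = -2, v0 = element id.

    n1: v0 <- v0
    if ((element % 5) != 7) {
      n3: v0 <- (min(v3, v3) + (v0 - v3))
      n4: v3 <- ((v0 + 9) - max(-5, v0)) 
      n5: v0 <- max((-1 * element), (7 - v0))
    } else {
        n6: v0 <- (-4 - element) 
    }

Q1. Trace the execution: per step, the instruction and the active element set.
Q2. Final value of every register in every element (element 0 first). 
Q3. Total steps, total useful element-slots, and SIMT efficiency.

step 0: v0 <- v0                     {0,1,2,3,4,5,6,7}
step 1: eval ((element % 5) != 7)    {0,1,2,3,4,5,6,7}
step 2: v0 <- (min(v3, v3) + (v0 - v3)) {0,1,2,3,4,5,6,7}
step 3: v3 <- ((v0 + 9) - max(-5, v0)) {0,1,2,3,4,5,6,7}
step 4: v0 <- max((-1 * element), (7 - v0)) {0,1,2,3,4,5,6,7}

Answer: 5 steps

v3: 9,9,9,9,9,9,9,9
v0: 7,6,5,4,3,2,1,0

steps = 5; useful = 40; efficiency = 40/40 = 1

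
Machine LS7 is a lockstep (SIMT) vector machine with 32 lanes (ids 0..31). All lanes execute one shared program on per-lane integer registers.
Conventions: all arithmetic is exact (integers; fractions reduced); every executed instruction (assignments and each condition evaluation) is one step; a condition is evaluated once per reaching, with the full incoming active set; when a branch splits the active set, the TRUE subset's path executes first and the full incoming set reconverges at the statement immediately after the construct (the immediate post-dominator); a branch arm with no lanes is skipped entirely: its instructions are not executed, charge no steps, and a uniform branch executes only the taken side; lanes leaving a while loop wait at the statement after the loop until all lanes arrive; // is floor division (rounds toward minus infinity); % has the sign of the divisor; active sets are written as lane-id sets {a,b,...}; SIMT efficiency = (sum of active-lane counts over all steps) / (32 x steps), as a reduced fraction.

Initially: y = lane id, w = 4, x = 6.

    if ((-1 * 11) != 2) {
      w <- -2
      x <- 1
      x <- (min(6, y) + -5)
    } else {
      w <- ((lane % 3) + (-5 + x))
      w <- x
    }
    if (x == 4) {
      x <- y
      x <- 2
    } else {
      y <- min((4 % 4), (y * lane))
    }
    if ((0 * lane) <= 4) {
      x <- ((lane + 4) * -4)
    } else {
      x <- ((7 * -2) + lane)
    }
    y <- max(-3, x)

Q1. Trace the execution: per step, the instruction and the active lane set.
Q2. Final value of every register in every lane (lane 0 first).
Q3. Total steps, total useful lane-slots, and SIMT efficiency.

step 0: eval ((-1 * 11) != 2)        {0,1,2,3,4,5,6,7,8,9,10,11,12,13,14,15,16,17,18,19,20,21,22,23,24,25,26,27,28,29,30,31}
step 1: w <- -2                      {0,1,2,3,4,5,6,7,8,9,10,11,12,13,14,15,16,17,18,19,20,21,22,23,24,25,26,27,28,29,30,31}
step 2: x <- 1                       {0,1,2,3,4,5,6,7,8,9,10,11,12,13,14,15,16,17,18,19,20,21,22,23,24,25,26,27,28,29,30,31}
step 3: x <- (min(6, y) + -5)        {0,1,2,3,4,5,6,7,8,9,10,11,12,13,14,15,16,17,18,19,20,21,22,23,24,25,26,27,28,29,30,31}
step 4: eval (x == 4)                {0,1,2,3,4,5,6,7,8,9,10,11,12,13,14,15,16,17,18,19,20,21,22,23,24,25,26,27,28,29,30,31}
step 5: y <- min((4 % 4), (y * lane)) {0,1,2,3,4,5,6,7,8,9,10,11,12,13,14,15,16,17,18,19,20,21,22,23,24,25,26,27,28,29,30,31}
step 6: eval ((0 * lane) <= 4)       {0,1,2,3,4,5,6,7,8,9,10,11,12,13,14,15,16,17,18,19,20,21,22,23,24,25,26,27,28,29,30,31}
step 7: x <- ((lane + 4) * -4)       {0,1,2,3,4,5,6,7,8,9,10,11,12,13,14,15,16,17,18,19,20,21,22,23,24,25,26,27,28,29,30,31}
step 8: y <- max(-3, x)              {0,1,2,3,4,5,6,7,8,9,10,11,12,13,14,15,16,17,18,19,20,21,22,23,24,25,26,27,28,29,30,31}

Answer: 9 steps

y: -3,-3,-3,-3,-3,-3,-3,-3,-3,-3,-3,-3,-3,-3,-3,-3,-3,-3,-3,-3,-3,-3,-3,-3,-3,-3,-3,-3,-3,-3,-3,-3
w: -2,-2,-2,-2,-2,-2,-2,-2,-2,-2,-2,-2,-2,-2,-2,-2,-2,-2,-2,-2,-2,-2,-2,-2,-2,-2,-2,-2,-2,-2,-2,-2
x: -16,-20,-24,-28,-32,-36,-40,-44,-48,-52,-56,-60,-64,-68,-72,-76,-80,-84,-88,-92,-96,-100,-104,-108,-112,-116,-120,-124,-128,-132,-136,-140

steps = 9; useful = 288; efficiency = 288/288 = 1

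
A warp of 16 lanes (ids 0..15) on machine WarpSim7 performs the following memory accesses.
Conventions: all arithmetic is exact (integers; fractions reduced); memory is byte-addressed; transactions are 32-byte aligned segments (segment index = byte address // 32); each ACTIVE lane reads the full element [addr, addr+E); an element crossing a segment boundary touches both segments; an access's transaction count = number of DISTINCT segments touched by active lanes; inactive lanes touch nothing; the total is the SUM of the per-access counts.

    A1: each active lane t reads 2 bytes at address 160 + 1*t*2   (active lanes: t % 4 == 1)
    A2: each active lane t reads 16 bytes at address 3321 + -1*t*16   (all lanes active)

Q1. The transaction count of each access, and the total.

A1: 1 transaction
A2: 9 transactions

Answer: 1,9; total 10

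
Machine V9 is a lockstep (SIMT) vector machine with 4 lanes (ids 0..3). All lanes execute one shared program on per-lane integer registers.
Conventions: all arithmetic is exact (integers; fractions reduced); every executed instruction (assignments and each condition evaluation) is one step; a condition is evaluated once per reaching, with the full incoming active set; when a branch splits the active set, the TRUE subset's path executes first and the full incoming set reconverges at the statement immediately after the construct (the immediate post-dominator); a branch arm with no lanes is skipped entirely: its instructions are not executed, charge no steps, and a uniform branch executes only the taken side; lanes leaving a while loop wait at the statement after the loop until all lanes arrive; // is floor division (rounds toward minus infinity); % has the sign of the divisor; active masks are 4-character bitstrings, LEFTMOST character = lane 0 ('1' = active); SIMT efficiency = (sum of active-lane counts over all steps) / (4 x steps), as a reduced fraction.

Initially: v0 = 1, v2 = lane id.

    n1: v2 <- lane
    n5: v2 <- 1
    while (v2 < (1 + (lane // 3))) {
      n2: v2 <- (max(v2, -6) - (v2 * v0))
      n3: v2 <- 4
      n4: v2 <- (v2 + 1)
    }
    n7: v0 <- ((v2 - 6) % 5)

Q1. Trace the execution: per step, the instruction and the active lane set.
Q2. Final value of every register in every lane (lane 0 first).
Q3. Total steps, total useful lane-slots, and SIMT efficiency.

step 0: v2 <- lane                   1111
step 1: v2 <- 1                      1111
step 2: eval (v2 < (1 + (lane // 3))) 1111
step 3: v2 <- (max(v2, -6) - (v2 * v0)) 0001
step 4: v2 <- 4                      0001
step 5: v2 <- (v2 + 1)               0001
step 6: eval (v2 < (1 + (lane // 3))) 0001
step 7: v0 <- ((v2 - 6) % 5)         1111

Answer: 8 steps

v0: 0,0,0,4
v2: 1,1,1,5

steps = 8; useful = 20; efficiency = 20/32 = 5/8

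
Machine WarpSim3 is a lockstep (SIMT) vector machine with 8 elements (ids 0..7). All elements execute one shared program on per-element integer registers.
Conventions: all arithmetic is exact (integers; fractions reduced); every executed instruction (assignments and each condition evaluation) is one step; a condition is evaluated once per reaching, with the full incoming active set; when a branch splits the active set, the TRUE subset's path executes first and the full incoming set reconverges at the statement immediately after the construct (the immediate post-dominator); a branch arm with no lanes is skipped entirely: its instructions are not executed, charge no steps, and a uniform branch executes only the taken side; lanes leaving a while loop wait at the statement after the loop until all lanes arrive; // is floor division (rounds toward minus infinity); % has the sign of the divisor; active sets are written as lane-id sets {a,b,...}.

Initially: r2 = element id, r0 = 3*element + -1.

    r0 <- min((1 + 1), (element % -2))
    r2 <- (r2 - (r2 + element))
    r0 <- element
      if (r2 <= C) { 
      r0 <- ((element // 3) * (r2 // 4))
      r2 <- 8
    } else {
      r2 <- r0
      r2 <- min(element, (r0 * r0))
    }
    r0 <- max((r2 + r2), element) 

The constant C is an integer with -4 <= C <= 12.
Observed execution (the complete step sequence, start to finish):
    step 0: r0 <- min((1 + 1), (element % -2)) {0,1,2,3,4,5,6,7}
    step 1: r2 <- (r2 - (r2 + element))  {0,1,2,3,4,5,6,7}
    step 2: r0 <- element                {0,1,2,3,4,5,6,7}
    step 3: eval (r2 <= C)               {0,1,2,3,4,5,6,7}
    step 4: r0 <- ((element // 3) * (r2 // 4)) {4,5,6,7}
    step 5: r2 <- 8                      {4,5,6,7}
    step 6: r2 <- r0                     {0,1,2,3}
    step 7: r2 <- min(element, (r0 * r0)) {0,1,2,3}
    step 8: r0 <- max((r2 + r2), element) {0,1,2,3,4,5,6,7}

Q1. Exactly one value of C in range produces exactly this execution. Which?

Answer: C = -4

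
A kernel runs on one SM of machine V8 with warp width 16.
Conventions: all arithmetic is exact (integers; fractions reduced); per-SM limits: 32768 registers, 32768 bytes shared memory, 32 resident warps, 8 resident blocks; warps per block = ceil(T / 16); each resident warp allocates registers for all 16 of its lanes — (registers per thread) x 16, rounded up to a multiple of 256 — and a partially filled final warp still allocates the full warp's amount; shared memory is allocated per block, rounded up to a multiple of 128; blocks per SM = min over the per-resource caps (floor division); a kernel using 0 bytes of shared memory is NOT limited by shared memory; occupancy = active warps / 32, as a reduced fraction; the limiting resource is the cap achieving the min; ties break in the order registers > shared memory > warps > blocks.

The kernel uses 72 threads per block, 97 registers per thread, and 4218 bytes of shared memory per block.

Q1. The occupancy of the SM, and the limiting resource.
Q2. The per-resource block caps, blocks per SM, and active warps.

Answer: occupancy 15/32, limited by registers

registers: 3 blocks
shared memory: 7 blocks
warps: 6 blocks
blocks: 8 blocks

Answer: 3 blocks, 15 active warps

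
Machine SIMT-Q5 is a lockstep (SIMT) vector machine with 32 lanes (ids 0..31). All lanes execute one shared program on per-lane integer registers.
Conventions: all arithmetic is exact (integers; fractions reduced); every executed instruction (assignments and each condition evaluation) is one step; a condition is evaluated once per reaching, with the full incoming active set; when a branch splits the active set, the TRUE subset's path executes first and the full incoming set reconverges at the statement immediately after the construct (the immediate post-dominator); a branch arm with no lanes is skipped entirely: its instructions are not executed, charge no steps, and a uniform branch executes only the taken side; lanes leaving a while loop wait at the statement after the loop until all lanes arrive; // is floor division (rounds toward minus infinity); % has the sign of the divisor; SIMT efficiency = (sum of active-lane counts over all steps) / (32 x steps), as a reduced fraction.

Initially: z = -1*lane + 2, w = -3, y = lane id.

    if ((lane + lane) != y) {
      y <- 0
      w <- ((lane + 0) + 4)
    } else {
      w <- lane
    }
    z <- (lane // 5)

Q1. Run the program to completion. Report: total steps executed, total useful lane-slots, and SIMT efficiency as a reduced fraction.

Answer: 5 steps, 127 useful, 127/160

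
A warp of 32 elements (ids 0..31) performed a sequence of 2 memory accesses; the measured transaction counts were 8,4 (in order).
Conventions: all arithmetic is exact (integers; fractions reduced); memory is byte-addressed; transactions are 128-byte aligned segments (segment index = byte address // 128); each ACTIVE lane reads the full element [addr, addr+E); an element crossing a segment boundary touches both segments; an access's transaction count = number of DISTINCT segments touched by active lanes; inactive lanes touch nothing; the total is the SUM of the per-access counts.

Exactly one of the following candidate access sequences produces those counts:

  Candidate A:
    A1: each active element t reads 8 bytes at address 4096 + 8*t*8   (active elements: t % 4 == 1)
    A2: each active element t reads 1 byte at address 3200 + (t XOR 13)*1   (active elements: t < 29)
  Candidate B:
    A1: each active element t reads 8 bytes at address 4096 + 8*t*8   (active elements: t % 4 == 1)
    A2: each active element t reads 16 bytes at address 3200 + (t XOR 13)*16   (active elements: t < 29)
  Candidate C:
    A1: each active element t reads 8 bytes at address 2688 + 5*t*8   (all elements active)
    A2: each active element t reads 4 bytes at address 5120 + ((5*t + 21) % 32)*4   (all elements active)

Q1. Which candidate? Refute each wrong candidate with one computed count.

A: A2 gives 1 transaction, not 4
C: A1 gives 10 transactions, not 8
B: all counts match (8,4)

Answer: B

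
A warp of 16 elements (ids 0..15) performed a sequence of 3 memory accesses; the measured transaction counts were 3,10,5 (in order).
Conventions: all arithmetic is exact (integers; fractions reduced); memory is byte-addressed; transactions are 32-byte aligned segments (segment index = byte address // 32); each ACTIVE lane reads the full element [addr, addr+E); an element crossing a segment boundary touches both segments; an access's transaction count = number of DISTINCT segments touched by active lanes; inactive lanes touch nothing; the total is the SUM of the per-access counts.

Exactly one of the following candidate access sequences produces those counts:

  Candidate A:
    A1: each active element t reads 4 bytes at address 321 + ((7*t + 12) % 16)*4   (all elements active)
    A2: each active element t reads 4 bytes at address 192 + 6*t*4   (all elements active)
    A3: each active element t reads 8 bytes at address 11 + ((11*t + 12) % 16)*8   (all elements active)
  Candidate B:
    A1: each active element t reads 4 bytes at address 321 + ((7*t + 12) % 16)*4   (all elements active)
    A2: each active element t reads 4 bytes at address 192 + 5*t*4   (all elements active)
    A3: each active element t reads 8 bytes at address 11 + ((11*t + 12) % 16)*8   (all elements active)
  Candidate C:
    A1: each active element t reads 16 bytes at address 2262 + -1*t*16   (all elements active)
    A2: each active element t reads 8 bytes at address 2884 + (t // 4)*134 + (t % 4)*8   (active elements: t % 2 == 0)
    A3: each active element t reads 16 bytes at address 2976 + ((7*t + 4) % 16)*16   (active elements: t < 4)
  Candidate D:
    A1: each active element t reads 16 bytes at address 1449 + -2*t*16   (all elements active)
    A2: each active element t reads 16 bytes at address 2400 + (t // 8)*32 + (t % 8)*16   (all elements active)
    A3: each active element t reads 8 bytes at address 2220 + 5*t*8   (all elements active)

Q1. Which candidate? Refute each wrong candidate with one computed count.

A: A2 gives 12 transactions, not 10
C: A1 gives 9 transactions, not 3
D: A1 gives 16 transactions, not 3
B: all counts match (3,10,5)

Answer: B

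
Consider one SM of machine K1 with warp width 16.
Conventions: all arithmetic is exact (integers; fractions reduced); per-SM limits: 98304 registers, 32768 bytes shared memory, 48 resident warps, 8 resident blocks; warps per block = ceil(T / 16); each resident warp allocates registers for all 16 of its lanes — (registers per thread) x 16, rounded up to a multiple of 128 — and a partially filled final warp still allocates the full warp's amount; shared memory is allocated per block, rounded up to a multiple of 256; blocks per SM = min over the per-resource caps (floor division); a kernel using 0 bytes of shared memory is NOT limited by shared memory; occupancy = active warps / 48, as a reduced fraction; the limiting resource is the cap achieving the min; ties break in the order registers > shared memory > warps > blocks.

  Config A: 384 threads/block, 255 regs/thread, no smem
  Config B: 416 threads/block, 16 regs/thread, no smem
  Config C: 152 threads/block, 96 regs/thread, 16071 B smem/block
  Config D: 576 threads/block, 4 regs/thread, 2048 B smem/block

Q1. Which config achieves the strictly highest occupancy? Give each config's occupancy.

occupancies: A 1/2, B 13/24, C 5/12, D 3/4

Answer: D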